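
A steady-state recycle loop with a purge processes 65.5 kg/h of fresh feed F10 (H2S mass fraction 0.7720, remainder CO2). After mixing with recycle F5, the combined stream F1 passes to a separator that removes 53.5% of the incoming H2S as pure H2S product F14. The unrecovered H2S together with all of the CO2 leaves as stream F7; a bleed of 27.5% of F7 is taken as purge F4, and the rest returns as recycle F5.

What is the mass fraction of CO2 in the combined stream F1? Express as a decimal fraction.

CO2 enters only via F10 and leaves only via the purge: 65.5×0.228 = 0.275×(CO2 in F7), and the separator passes all CO2, so CO2 in F1 = CO2 in F7 = 54.305 kg/h.
H2S in F1: m_A = 65.5×0.772 + (1−0.275)·(1−0.535)·m_A, so m_A = 50.566/0.6629 = 76.283 kg/h.
F1 = 76.283 + 54.305 = 130.59 kg/h.
CO2 fraction in F1 = 54.305/130.59 = 0.4159.

0.4159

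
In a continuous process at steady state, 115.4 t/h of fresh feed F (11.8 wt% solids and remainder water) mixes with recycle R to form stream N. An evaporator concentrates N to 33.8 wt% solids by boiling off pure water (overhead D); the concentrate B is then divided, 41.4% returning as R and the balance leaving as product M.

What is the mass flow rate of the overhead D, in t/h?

75.11 t/h

Overall solids balance (none leaves overhead): solids in fresh feed = solids in product, i.e. 115.4×0.118 = (1−0.414)·B·0.338.
B = 13.617/(0.338×0.586) = 68.75 t/h.
Recycle R = 0.414×68.75 = 28.463 t/h.
Combined feed N = 115.4 + 28.463 = 143.86 t/h.
Overhead D = N − B = 143.86 − 68.75 = 75.112 t/h.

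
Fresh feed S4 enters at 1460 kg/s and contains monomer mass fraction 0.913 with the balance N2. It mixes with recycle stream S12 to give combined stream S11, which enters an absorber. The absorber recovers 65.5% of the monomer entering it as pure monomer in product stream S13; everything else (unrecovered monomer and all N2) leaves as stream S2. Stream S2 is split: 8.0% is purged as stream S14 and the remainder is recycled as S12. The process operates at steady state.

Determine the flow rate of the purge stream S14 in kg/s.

180.9 kg/s

N2 enters only via S4 and leaves only via the purge: 1460×0.087 = 0.080×(N2 in S2), and the absorber passes all N2, so N2 in S11 = N2 in S2 = 1587.8 kg/s.
monomer in S11: m_A = 1460×0.913 + (1−0.080)·(1−0.655)·m_A, so m_A = 1333/0.6826 = 1952.8 kg/s.
S2 = (1−0.655)×1952.8 + 1587.8 = 2261.5 kg/s.
Purge S14 = 0.080×2261.5 = 180.92 kg/s.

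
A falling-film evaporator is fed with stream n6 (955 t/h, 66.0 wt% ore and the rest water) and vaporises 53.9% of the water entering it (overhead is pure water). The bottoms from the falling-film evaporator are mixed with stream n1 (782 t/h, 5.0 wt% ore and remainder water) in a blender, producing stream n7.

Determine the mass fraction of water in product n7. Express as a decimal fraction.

0.571

Vapour removed = 0.539×0.340×955 = 175.01 t/h; concentrate = 779.99 t/h.
water reaching the mixer = 149.69 (from concentrate) + 782×0.950 = 892.59 t/h.
Product flow = 779.99 + 782 = 1562 t/h; water fraction = 0.571.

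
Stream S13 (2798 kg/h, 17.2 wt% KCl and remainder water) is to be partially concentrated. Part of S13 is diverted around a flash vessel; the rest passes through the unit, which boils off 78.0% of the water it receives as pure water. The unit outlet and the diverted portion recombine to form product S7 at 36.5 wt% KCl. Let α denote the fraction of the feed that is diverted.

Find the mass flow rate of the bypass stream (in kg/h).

All 2798×0.172 = 481.26 kg/h of KCl reaches S7, so S7 = 481.26/0.365 = 1318.5 kg/h and vapour = 1479.5 kg/h.
The evaporator receives (1−α)·2798 of feed at 0.828 water and removes 0.780 of that water:
0.780×0.828×(1−α)×2798 = 1479.5
(1−α) = 1479.5/1807.1 = 0.8187;  α = 0.1813.
Bypass flow = 0.1813×2798 = 507.2 kg/h.

507.2 kg/h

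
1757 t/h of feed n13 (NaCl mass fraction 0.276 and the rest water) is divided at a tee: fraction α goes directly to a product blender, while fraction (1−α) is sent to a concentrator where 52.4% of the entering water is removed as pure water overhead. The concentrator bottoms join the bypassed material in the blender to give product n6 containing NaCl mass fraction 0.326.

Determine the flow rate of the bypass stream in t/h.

All 1757×0.276 = 484.93 t/h of NaCl reaches n6, so n6 = 484.93/0.326 = 1487.5 t/h and vapour = 269.48 t/h.
The evaporator receives (1−α)·1757 of feed at 0.724 water and removes 0.524 of that water:
0.524×0.724×(1−α)×1757 = 269.48
(1−α) = 269.48/666.56 = 0.4043;  α = 0.5957.
Bypass flow = 0.5957×1757 = 1046.7 t/h.

1047 t/h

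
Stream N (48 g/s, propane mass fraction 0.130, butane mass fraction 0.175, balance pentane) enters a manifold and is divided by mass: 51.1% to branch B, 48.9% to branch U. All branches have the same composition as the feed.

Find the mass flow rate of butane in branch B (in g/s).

Branch B total = 0.511×48 = 24.528 g/s.
butane in B = 0.175×24.528 = 4.2924 g/s.

4.292 g/s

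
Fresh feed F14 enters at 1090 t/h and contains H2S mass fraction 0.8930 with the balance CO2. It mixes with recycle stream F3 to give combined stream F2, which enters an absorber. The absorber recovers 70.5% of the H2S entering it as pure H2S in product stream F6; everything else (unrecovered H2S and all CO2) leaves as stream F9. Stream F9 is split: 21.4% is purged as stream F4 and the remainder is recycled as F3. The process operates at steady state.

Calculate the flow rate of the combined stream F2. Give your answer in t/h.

1812 t/h

CO2 enters only via F14 and leaves only via the purge: 1090×0.107 = 0.214×(CO2 in F9), and the absorber passes all CO2, so CO2 in F2 = CO2 in F9 = 545 t/h.
H2S in F2: m_A = 1090×0.893 + (1−0.214)·(1−0.705)·m_A, so m_A = 973.37/0.7681 = 1267.2 t/h.
F2 = 1267.2 + 545 = 1812.2 t/h.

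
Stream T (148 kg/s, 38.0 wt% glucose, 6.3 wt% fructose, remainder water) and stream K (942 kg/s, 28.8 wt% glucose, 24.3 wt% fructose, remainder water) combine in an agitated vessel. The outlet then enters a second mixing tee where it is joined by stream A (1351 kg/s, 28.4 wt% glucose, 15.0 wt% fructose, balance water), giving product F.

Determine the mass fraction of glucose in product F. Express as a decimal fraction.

Overall, product flow = 2441 kg/s.
glucose in = 148×0.380 + 942×0.288 + 1351×0.284 = 711.22 kg/s.
glucose fraction in F = 0.291.

0.291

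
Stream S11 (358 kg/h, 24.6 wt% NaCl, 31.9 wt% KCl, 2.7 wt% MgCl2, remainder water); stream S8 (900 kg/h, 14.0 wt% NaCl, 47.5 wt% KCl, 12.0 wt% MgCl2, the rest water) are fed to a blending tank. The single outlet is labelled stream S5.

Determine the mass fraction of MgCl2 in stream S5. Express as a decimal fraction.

0.0935

Total flow out = 358 + 900 = 1258 kg/h.
MgCl2 in = 358×0.027 + 900×0.120 = 117.67 kg/h.
MgCl2 mass fraction in S5 = 117.67/1258 = 0.0935.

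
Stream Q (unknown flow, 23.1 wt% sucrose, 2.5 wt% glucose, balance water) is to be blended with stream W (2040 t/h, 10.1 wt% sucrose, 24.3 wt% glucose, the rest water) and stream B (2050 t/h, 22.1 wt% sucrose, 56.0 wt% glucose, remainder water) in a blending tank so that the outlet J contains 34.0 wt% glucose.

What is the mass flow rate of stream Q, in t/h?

803.6 t/h

Let Q be the unknown flow. Total out = 4090 + Q.
glucose balance: 1643.7 + 0.025·Q = 0.340·(4090 + Q)
(0.025 − 0.340)·Q = 0.340×4090 − 1643.7 = -253.12
Q = -253.12 / -0.315 = 803.56 t/h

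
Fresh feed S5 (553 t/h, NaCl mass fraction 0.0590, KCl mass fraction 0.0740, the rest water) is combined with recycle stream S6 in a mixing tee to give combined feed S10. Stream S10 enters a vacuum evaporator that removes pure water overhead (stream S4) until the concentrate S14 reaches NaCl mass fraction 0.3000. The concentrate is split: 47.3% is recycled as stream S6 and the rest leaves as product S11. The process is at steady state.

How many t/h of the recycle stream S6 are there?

Overall NaCl balance (none leaves overhead): NaCl in fresh feed = NaCl in product, i.e. 553×0.059 = (1−0.473)·S14·0.300.
S14 = 32.627/(0.300×0.527) = 206.37 t/h.
Recycle S6 = 0.473×206.37 = 97.613 t/h.

97.61 t/h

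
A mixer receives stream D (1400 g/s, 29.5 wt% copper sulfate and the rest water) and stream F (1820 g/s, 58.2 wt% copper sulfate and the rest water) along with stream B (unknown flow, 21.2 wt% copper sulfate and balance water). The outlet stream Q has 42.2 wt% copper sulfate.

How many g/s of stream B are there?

Let B be the unknown flow. Total out = 3220 + B.
copper sulfate balance: 1472.2 + 0.212·B = 0.422·(3220 + B)
(0.212 − 0.422)·B = 0.422×3220 − 1472.2 = -113.4
B = -113.4 / -0.210 = 540 g/s

540 g/s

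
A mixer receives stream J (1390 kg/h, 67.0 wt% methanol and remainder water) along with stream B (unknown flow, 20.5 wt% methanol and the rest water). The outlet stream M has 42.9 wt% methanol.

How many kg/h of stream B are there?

Let B be the unknown flow. Total out = 1390 + B.
methanol balance: 931.3 + 0.205·B = 0.429·(1390 + B)
(0.205 − 0.429)·B = 0.429×1390 − 931.3 = -334.99
B = -334.99 / -0.224 = 1495.5 kg/h

1495 kg/h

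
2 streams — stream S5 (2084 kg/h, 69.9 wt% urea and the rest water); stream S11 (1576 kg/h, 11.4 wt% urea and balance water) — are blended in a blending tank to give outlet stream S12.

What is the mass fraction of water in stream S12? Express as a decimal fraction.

0.553

Total flow out = 2084 + 1576 = 3660 kg/h.
water in = 2084×0.301 + 1576×0.886 = 2023.6 kg/h.
water mass fraction in S12 = 2023.6/3660 = 0.553.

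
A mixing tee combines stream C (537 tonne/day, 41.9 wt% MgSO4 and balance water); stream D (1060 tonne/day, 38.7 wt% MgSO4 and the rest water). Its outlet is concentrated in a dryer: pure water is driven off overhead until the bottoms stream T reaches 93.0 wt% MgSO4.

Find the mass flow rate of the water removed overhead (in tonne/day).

MgSO4 entering = 537×0.419 + 1060×0.387 = 635.22 tonne/day.
All MgSO4 reports to T, so T = 635.22/0.930 = 683.04 tonne/day.
Total feed = 1597 tonne/day; overhead = 1597 − 683.04 = 913.96 tonne/day.

914 tonne/day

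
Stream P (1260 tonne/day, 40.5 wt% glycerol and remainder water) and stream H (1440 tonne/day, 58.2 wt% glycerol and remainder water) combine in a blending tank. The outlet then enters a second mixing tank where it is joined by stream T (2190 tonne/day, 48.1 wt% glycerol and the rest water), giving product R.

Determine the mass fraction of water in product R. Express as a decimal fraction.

0.509

Overall, product flow = 4890 tonne/day.
water in = 1260×0.595 + 1440×0.418 + 2190×0.519 = 2488.2 tonne/day.
water fraction in R = 0.509.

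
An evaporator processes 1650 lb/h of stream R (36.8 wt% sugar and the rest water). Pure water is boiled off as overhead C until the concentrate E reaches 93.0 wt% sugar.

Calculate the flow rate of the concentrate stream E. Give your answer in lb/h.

sugar is conserved: 1650×0.368 = 607.2 lb/h all reports to the concentrate.
Concentrate = 607.2/(target fraction) = 652.9 lb/h.

652.9 lb/h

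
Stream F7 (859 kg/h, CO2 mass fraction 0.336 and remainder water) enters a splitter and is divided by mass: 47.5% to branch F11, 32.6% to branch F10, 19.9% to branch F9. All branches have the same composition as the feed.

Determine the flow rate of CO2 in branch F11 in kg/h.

137.1 kg/h

Branch F11 total = 0.475×859 = 408.02 kg/h.
CO2 in F11 = 0.336×408.02 = 137.1 kg/h.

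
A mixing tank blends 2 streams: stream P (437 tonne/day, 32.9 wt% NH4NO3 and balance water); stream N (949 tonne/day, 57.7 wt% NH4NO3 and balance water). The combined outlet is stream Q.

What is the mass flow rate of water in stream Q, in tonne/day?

694.7 tonne/day

water out = water in = 437×0.671 + 949×0.423 = 694.65 tonne/day.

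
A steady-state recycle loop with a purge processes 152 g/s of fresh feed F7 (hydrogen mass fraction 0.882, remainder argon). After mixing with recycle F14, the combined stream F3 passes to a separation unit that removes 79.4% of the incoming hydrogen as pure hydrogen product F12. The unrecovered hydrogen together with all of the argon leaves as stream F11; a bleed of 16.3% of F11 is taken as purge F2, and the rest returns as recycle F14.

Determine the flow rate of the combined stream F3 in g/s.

argon enters only via F7 and leaves only via the purge: 152×0.118 = 0.163×(argon in F11), and the separation unit passes all argon, so argon in F3 = argon in F11 = 110.04 g/s.
hydrogen in F3: m_A = 152×0.882 + (1−0.163)·(1−0.794)·m_A, so m_A = 134.06/0.8276 = 162 g/s.
F3 = 162 + 110.04 = 272.03 g/s.

272 g/s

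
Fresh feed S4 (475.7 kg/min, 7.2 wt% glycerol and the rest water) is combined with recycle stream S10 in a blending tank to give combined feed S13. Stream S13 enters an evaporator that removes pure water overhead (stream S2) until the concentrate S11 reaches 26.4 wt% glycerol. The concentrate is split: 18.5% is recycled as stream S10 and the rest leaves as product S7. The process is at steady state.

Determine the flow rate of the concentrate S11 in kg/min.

Overall glycerol balance (none leaves overhead): glycerol in fresh feed = glycerol in product, i.e. 475.7×0.072 = (1−0.185)·S11·0.264.
S11 = 34.25/(0.264×0.815) = 159.19 kg/min.

159.2 kg/min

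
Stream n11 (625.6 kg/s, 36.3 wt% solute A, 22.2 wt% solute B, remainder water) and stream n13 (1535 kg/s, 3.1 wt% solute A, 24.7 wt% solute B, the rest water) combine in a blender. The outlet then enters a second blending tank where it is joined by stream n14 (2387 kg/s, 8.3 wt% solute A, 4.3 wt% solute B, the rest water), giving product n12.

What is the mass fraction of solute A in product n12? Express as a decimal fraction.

0.104

Overall, product flow = 4547.6 kg/s.
solute A in = 625.6×0.363 + 1535×0.031 + 2387×0.083 = 472.8 kg/s.
solute A fraction in n12 = 0.104.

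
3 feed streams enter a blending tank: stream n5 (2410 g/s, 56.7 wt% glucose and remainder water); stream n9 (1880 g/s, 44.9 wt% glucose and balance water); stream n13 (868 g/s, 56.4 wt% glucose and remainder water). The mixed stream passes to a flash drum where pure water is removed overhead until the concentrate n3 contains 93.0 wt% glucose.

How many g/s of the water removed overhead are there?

2255 g/s

glucose entering = 2410×0.567 + 1880×0.449 + 868×0.564 = 2700.1 g/s.
All glucose reports to n3, so n3 = 2700.1/0.930 = 2903.4 g/s.
Total feed = 5158 g/s; overhead = 5158 − 2903.4 = 2254.6 g/s.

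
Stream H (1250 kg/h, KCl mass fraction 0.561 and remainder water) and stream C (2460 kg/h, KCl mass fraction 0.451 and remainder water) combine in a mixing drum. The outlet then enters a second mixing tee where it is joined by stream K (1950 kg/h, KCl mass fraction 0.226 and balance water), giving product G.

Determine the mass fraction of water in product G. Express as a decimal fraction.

0.602

Overall, product flow = 5660 kg/h.
water in = 1250×0.439 + 2460×0.549 + 1950×0.774 = 3408.6 kg/h.
water fraction in G = 0.602.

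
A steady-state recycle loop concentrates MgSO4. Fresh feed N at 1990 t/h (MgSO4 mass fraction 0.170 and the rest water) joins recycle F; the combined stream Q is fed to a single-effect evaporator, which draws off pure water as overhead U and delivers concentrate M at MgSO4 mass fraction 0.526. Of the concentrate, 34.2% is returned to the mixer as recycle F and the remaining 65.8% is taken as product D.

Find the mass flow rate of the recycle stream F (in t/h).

334.3 t/h

Overall MgSO4 balance (none leaves overhead): MgSO4 in fresh feed = MgSO4 in product, i.e. 1990×0.170 = (1−0.342)·M·0.526.
M = 338.3/(0.526×0.658) = 977.44 t/h.
Recycle F = 0.342×977.44 = 334.28 t/h.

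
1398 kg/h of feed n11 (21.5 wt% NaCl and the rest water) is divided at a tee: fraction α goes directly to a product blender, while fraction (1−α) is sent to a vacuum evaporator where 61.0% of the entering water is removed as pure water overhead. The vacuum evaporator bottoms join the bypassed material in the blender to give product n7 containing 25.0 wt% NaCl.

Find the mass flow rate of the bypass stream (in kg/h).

All 1398×0.215 = 300.57 kg/h of NaCl reaches n7, so n7 = 300.57/0.250 = 1202.3 kg/h and vapour = 195.72 kg/h.
The evaporator receives (1−α)·1398 of feed at 0.785 water and removes 0.610 of that water:
0.610×0.785×(1−α)×1398 = 195.72
(1−α) = 195.72/669.43 = 0.2924;  α = 0.7076.
Bypass flow = 0.7076×1398 = 989.27 kg/h.

989.3 kg/h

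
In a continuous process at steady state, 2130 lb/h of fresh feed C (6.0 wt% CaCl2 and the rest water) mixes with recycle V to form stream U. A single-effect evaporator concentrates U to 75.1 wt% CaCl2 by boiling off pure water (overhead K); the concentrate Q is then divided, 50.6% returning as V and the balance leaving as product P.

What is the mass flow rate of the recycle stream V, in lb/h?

Overall CaCl2 balance (none leaves overhead): CaCl2 in fresh feed = CaCl2 in product, i.e. 2130×0.060 = (1−0.506)·Q·0.751.
Q = 127.8/(0.751×0.494) = 344.48 lb/h.
Recycle V = 0.506×344.48 = 174.31 lb/h.

174.3 lb/h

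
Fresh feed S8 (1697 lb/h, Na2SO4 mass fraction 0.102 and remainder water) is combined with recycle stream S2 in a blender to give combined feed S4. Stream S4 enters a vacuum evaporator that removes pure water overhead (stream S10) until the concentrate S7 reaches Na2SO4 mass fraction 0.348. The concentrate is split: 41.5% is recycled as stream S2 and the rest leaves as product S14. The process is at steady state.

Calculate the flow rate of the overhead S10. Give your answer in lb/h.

1200 lb/h

Overall Na2SO4 balance (none leaves overhead): Na2SO4 in fresh feed = Na2SO4 in product, i.e. 1697×0.102 = (1−0.415)·S7·0.348.
S7 = 173.09/(0.348×0.585) = 850.25 lb/h.
Recycle S2 = 0.415×850.25 = 352.85 lb/h.
Combined feed S4 = 1697 + 352.85 = 2049.9 lb/h.
Overhead S10 = S4 − S7 = 2049.9 − 850.25 = 1199.6 lb/h.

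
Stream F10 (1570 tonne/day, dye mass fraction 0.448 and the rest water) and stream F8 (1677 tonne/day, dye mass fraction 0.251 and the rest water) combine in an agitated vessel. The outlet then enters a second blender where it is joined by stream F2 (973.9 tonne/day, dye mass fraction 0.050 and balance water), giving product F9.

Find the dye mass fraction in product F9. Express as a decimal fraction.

0.278

Overall, product flow = 4220.9 tonne/day.
dye in = 1570×0.448 + 1677×0.251 + 973.9×0.050 = 1173 tonne/day.
dye fraction in F9 = 0.278.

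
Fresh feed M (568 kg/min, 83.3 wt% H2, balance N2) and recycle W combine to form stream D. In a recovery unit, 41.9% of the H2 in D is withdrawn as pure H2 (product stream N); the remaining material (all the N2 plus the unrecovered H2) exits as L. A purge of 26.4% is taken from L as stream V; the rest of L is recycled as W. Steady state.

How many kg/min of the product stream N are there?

H2 in D: m_A = 568×0.833 + (1−0.264)·(1−0.419)·m_A, so m_A = 473.14/0.5724 = 826.62 kg/min.
Product N = 0.419×826.62 = 346.35 kg/min.

346.4 kg/min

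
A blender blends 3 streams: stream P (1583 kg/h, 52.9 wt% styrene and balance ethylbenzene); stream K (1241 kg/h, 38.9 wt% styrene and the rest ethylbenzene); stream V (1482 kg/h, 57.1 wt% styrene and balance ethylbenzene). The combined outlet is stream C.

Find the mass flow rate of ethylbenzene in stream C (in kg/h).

2140 kg/h

ethylbenzene out = ethylbenzene in = 1583×0.471 + 1241×0.611 + 1482×0.429 = 2139.6 kg/h.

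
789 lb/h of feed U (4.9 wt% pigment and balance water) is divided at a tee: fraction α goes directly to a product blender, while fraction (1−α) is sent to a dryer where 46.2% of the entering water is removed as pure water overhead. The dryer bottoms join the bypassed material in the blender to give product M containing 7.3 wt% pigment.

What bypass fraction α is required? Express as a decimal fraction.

All 789×0.049 = 38.661 lb/h of pigment reaches M, so M = 38.661/0.073 = 529.6 lb/h and vapour = 259.4 lb/h.
The evaporator receives (1−α)·789 of feed at 0.951 water and removes 0.462 of that water:
0.462×0.951×(1−α)×789 = 259.4
(1−α) = 259.4/346.66 = 0.7483;  α = 0.2517.

0.252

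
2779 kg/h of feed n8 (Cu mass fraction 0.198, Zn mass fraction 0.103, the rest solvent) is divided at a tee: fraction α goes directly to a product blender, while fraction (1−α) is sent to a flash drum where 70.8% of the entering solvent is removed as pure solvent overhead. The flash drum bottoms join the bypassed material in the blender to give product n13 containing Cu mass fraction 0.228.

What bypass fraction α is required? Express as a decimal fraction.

All 2779×0.198 = 550.24 kg/h of Cu reaches n13, so n13 = 550.24/0.228 = 2413.3 kg/h and vapour = 365.66 kg/h.
The evaporator receives (1−α)·2779 of feed at 0.699 solvent and removes 0.708 of that solvent:
0.708×0.699×(1−α)×2779 = 365.66
(1−α) = 365.66/1375.3 = 0.2659;  α = 0.7341.

0.734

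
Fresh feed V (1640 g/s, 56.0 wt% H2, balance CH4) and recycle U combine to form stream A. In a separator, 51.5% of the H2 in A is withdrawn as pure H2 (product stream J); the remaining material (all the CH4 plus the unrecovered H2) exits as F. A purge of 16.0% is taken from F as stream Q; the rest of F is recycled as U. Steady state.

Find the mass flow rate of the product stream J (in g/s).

H2 in A: m_A = 1640×0.560 + (1−0.160)·(1−0.515)·m_A, so m_A = 918.4/0.5926 = 1549.8 g/s.
Product J = 0.515×1549.8 = 798.14 g/s.

798.1 g/s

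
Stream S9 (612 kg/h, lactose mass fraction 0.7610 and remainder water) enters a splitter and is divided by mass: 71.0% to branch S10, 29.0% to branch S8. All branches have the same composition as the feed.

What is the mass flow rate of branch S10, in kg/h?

Branch S10 flow = 0.710×612 = 434.52 kg/h.

434.5 kg/h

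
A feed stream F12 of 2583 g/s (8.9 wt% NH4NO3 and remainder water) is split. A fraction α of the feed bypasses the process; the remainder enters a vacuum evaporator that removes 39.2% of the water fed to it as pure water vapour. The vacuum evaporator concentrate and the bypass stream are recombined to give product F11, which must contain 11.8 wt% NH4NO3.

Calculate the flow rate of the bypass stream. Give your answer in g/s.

All 2583×0.089 = 229.89 g/s of NH4NO3 reaches F11, so F11 = 229.89/0.118 = 1948.2 g/s and vapour = 634.81 g/s.
The evaporator receives (1−α)·2583 of feed at 0.911 water and removes 0.392 of that water:
0.392×0.911×(1−α)×2583 = 634.81
(1−α) = 634.81/922.42 = 0.6882;  α = 0.3118.
Bypass flow = 0.3118×2583 = 805.39 g/s.

805.4 g/s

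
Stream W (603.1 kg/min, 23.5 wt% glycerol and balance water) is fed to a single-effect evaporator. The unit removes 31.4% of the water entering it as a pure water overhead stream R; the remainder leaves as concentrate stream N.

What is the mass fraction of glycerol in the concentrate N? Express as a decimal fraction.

0.3093

glycerol is not removed: 603.1×0.235 = 141.73 kg/min of glycerol enters N.
water entering = 603.1×0.765 = 461.37 kg/min; overhead removed = 0.314×461.37 = 144.87 kg/min.
Concentrate = 603.1 − 144.87 = 458.23 kg/min.
Mass fraction = 141.73/458.23 = 0.3093.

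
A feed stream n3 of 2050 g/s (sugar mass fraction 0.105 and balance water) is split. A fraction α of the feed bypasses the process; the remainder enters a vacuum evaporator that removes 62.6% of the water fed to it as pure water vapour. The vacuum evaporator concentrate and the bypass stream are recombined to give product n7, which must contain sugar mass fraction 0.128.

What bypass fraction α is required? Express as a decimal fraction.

All 2050×0.105 = 215.25 g/s of sugar reaches n7, so n7 = 215.25/0.128 = 1681.6 g/s and vapour = 368.36 g/s.
The evaporator receives (1−α)·2050 of feed at 0.895 water and removes 0.626 of that water:
0.626×0.895×(1−α)×2050 = 368.36
(1−α) = 368.36/1148.6 = 0.3207;  α = 0.6793.

0.679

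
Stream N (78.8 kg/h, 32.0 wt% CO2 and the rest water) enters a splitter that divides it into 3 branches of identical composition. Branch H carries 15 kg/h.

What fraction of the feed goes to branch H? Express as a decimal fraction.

0.190

Fraction to H = 15/78.8 = 0.1904.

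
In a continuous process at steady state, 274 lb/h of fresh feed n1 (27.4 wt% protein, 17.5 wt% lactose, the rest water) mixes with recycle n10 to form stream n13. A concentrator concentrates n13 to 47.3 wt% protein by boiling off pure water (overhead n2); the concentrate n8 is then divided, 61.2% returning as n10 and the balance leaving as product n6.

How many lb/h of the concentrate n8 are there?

409.1 lb/h

Overall protein balance (none leaves overhead): protein in fresh feed = protein in product, i.e. 274×0.274 = (1−0.612)·n8·0.473.
n8 = 75.076/(0.473×0.388) = 409.08 lb/h.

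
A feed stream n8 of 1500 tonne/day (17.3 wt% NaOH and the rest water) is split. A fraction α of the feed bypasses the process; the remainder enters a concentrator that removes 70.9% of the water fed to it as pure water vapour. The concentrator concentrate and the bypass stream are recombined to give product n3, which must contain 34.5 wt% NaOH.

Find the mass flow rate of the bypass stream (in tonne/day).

All 1500×0.173 = 259.5 tonne/day of NaOH reaches n3, so n3 = 259.5/0.345 = 752.17 tonne/day and vapour = 747.83 tonne/day.
The evaporator receives (1−α)·1500 of feed at 0.827 water and removes 0.709 of that water:
0.709×0.827×(1−α)×1500 = 747.83
(1−α) = 747.83/879.51 = 0.8503;  α = 0.1497.
Bypass flow = 0.1497×1500 = 224.59 tonne/day.

224.6 tonne/day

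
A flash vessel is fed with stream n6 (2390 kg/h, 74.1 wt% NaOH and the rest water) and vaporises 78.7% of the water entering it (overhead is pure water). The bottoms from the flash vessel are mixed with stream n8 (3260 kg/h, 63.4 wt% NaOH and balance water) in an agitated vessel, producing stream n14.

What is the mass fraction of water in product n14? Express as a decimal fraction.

0.257

Vapour removed = 0.787×0.259×2390 = 487.16 kg/h; concentrate = 1902.8 kg/h.
water reaching the mixer = 131.85 (from concentrate) + 3260×0.366 = 1325 kg/h.
Product flow = 1902.8 + 3260 = 5162.8 kg/h; water fraction = 0.257.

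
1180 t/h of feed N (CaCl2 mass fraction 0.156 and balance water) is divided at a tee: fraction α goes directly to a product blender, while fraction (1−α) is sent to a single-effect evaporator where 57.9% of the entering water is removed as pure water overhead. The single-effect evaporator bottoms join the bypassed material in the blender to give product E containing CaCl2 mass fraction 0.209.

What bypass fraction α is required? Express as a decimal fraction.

0.481

All 1180×0.156 = 184.08 t/h of CaCl2 reaches E, so E = 184.08/0.209 = 880.77 t/h and vapour = 299.23 t/h.
The evaporator receives (1−α)·1180 of feed at 0.844 water and removes 0.579 of that water:
0.579×0.844×(1−α)×1180 = 299.23
(1−α) = 299.23/576.64 = 0.5189;  α = 0.4811.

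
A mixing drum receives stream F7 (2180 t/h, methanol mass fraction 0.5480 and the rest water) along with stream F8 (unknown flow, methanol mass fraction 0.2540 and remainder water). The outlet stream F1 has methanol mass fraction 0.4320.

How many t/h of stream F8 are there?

1421 t/h

Let F8 be the unknown flow. Total out = 2180 + F8.
methanol balance: 1194.6 + 0.254·F8 = 0.432·(2180 + F8)
(0.254 − 0.432)·F8 = 0.432×2180 − 1194.6 = -252.88
F8 = -252.88 / -0.178 = 1420.7 t/h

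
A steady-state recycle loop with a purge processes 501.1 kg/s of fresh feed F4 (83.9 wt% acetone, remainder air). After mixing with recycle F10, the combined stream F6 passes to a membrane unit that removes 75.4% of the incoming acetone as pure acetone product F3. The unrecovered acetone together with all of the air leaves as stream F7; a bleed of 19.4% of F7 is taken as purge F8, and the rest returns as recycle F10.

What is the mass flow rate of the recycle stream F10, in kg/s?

air enters only via F4 and leaves only via the purge: 501.1×0.161 = 0.194×(air in F7), and the membrane unit passes all air, so air in F6 = air in F7 = 415.86 kg/s.
acetone in F6: m_A = 501.1×0.839 + (1−0.194)·(1−0.754)·m_A, so m_A = 420.42/0.8017 = 524.4 kg/s.
F7 = (1−0.754)×524.4 + 415.86 = 544.86 kg/s.
Recycle F10 = (1−0.194)×544.86 = 439.16 kg/s.

439.2 kg/s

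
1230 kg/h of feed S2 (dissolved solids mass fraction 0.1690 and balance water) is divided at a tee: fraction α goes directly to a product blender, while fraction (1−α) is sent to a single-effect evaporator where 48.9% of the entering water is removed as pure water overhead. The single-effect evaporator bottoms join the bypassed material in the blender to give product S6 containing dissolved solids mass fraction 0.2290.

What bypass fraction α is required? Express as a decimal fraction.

All 1230×0.169 = 207.87 kg/h of dissolved solids reaches S6, so S6 = 207.87/0.229 = 907.73 kg/h and vapour = 322.27 kg/h.
The evaporator receives (1−α)·1230 of feed at 0.831 water and removes 0.489 of that water:
0.489×0.831×(1−α)×1230 = 322.27
(1−α) = 322.27/499.82 = 0.6448;  α = 0.3552.

0.355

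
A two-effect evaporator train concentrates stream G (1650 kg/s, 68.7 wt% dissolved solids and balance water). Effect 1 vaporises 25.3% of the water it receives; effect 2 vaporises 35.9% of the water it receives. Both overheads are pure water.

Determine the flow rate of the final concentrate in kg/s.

water in feed = 1650×0.313 = 516.45 kg/s.
After stage 1: water left = (1−0.253)×516.45 = 385.79; stream total = 1519.3 kg/s.
After stage 2: water left = (1−0.359)×385.79 = 247.29; final concentrate = 1380.8 kg/s.

1381 kg/s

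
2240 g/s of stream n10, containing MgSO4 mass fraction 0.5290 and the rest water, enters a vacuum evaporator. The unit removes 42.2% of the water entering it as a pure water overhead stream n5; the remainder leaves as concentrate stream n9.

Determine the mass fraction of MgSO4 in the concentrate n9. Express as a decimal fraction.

0.6602

MgSO4 is not removed: 2240×0.529 = 1185 g/s of MgSO4 enters n9.
water entering = 2240×0.471 = 1055 g/s; overhead removed = 0.422×1055 = 445.23 g/s.
Concentrate = 2240 − 445.23 = 1794.8 g/s.
Mass fraction = 1185/1794.8 = 0.6602.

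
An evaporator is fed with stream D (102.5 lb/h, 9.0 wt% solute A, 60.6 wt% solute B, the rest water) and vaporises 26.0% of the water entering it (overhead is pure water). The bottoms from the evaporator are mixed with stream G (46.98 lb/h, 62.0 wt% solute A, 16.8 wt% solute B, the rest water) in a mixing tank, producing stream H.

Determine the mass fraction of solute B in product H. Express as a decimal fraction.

Vapour removed = 0.260×0.304×102.5 = 8.1016 lb/h; concentrate = 94.398 lb/h.
solute B reaching the mixer = 62.115 (from concentrate) + 46.98×0.168 = 70.008 lb/h.
Product flow = 94.398 + 46.98 = 141.38 lb/h; solute B fraction = 0.495.

0.495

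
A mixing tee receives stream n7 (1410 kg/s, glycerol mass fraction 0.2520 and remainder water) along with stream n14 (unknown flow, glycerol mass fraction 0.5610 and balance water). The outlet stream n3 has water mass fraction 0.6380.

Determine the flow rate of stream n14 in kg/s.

779.4 kg/s

Let n14 be the unknown flow. Total out = 1410 + n14.
water balance: 1054.7 + 0.439·n14 = 0.638·(1410 + n14)
(0.439 − 0.638)·n14 = 0.638×1410 − 1054.7 = -155.1
n14 = -155.1 / -0.199 = 779.4 kg/s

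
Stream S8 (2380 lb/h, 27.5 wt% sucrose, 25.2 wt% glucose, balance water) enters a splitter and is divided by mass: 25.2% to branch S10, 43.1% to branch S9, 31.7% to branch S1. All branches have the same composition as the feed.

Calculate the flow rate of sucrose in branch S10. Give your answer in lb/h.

Branch S10 total = 0.252×2380 = 599.76 lb/h.
sucrose in S10 = 0.275×599.76 = 164.93 lb/h.

164.9 lb/h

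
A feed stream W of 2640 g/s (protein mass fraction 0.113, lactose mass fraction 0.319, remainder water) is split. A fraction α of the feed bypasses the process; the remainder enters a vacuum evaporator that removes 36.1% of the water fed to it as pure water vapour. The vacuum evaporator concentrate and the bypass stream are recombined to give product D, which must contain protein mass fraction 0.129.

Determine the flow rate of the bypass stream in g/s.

1043 g/s

All 2640×0.113 = 298.32 g/s of protein reaches D, so D = 298.32/0.129 = 2312.6 g/s and vapour = 327.44 g/s.
The evaporator receives (1−α)·2640 of feed at 0.568 water and removes 0.361 of that water:
0.361×0.568×(1−α)×2640 = 327.44
(1−α) = 327.44/541.33 = 0.6049;  α = 0.3951.
Bypass flow = 0.3951×2640 = 1043.1 g/s.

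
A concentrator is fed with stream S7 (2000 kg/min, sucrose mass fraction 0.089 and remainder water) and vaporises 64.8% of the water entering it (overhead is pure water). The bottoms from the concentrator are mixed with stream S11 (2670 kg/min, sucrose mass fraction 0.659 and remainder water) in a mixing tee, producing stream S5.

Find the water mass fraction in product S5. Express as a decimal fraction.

Vapour removed = 0.648×0.911×2000 = 1180.7 kg/min; concentrate = 819.34 kg/min.
water reaching the mixer = 641.34 (from concentrate) + 2670×0.341 = 1551.8 kg/min.
Product flow = 819.34 + 2670 = 3489.3 kg/min; water fraction = 0.445.

0.445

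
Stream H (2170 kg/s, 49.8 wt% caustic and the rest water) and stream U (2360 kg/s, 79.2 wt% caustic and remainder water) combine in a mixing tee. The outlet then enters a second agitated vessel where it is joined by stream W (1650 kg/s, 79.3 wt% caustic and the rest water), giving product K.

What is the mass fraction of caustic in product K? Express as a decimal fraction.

Overall, product flow = 6180 kg/s.
caustic in = 2170×0.498 + 2360×0.792 + 1650×0.793 = 4258.2 kg/s.
caustic fraction in K = 0.689.

0.689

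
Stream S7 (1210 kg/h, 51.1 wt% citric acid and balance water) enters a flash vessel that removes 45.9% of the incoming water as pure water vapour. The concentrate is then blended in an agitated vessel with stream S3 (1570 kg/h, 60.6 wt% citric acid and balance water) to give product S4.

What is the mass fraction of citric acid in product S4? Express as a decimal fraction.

0.626

Vapour removed = 0.459×0.489×1210 = 271.59 kg/h; concentrate = 938.41 kg/h.
citric acid reaching the mixer = 618.31 (from concentrate) + 1570×0.606 = 1569.7 kg/h.
Product flow = 938.41 + 1570 = 2508.4 kg/h; citric acid fraction = 0.626.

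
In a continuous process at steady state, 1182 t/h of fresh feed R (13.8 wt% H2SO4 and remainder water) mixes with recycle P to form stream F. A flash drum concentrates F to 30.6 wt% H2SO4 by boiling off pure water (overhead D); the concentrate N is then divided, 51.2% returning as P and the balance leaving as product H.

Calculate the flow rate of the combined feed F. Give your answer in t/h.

Overall H2SO4 balance (none leaves overhead): H2SO4 in fresh feed = H2SO4 in product, i.e. 1182×0.138 = (1−0.512)·N·0.306.
N = 163.12/(0.306×0.488) = 1092.3 t/h.
Recycle P = 0.512×1092.3 = 559.27 t/h.
Combined feed F = 1182 + 559.27 = 1741.3 t/h.

1741 t/h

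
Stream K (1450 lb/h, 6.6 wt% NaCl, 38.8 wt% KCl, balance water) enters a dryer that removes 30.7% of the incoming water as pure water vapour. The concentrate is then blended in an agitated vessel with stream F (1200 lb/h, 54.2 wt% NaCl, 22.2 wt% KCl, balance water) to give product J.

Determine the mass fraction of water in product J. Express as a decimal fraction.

Vapour removed = 0.307×0.546×1450 = 243.05 lb/h; concentrate = 1206.9 lb/h.
water reaching the mixer = 548.65 (from concentrate) + 1200×0.236 = 831.85 lb/h.
Product flow = 1206.9 + 1200 = 2406.9 lb/h; water fraction = 0.3456.

0.3456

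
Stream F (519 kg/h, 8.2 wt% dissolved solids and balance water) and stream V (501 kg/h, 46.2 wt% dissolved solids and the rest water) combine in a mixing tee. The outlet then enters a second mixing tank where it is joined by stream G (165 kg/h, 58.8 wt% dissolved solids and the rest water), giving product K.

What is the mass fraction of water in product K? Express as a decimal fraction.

Overall, product flow = 1185 kg/h.
water in = 519×0.918 + 501×0.538 + 165×0.412 = 813.96 kg/h.
water fraction in K = 0.687.

0.687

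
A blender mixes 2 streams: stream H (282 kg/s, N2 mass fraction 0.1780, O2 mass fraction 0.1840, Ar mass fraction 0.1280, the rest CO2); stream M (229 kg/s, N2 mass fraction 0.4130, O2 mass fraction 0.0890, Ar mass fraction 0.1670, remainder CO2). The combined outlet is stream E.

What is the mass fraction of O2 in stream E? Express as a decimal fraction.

Total flow out = 282 + 229 = 511 kg/s.
O2 in = 282×0.184 + 229×0.089 = 72.269 kg/s.
O2 mass fraction in E = 72.269/511 = 0.1414.

0.1414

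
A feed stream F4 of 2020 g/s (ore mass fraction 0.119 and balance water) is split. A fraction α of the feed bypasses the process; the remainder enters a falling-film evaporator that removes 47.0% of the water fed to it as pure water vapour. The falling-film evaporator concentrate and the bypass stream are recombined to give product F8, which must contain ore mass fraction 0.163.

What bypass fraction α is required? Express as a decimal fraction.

All 2020×0.119 = 240.38 g/s of ore reaches F8, so F8 = 240.38/0.163 = 1474.7 g/s and vapour = 545.28 g/s.
The evaporator receives (1−α)·2020 of feed at 0.881 water and removes 0.470 of that water:
0.470×0.881×(1−α)×2020 = 545.28
(1−α) = 545.28/836.42 = 0.6519;  α = 0.3481.

0.348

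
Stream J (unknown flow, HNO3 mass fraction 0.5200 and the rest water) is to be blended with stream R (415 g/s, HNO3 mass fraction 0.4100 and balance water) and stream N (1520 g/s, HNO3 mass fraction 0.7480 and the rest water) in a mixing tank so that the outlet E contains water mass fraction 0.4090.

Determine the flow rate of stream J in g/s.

2303 g/s

Let J be the unknown flow. Total out = 1935 + J.
water balance: 627.89 + 0.480·J = 0.409·(1935 + J)
(0.480 − 0.409)·J = 0.409×1935 − 627.89 = 163.52
J = 163.52 / 0.071 = 2303.2 g/s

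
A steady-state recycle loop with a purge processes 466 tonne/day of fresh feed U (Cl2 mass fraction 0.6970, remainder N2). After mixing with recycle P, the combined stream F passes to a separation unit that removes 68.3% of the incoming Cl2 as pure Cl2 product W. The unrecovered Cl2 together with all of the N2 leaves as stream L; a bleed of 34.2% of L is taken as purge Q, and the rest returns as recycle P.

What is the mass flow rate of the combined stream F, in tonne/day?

823.3 tonne/day

N2 enters only via U and leaves only via the purge: 466×0.303 = 0.342×(N2 in L), and the separation unit passes all N2, so N2 in F = N2 in L = 412.86 tonne/day.
Cl2 in F: m_A = 466×0.697 + (1−0.342)·(1−0.683)·m_A, so m_A = 324.8/0.7914 = 410.41 tonne/day.
F = 410.41 + 412.86 = 823.27 tonne/day.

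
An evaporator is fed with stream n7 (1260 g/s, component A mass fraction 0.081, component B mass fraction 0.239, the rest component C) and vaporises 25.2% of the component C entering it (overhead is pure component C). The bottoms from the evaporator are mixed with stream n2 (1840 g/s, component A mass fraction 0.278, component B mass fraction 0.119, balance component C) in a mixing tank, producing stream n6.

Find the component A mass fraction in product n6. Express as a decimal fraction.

0.213

Vapour removed = 0.252×0.680×1260 = 215.91 g/s; concentrate = 1044.1 g/s.
component A reaching the mixer = 102.06 (from concentrate) + 1840×0.278 = 613.58 g/s.
Product flow = 1044.1 + 1840 = 2884.1 g/s; component A fraction = 0.213.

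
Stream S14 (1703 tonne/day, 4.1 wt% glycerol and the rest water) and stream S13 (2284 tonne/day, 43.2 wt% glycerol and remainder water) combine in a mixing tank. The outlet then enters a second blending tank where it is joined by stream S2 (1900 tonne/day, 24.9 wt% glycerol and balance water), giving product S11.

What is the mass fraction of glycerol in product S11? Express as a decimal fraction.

Overall, product flow = 5887 tonne/day.
glycerol in = 1703×0.041 + 2284×0.432 + 1900×0.249 = 1529.6 tonne/day.
glycerol fraction in S11 = 0.260.

0.260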